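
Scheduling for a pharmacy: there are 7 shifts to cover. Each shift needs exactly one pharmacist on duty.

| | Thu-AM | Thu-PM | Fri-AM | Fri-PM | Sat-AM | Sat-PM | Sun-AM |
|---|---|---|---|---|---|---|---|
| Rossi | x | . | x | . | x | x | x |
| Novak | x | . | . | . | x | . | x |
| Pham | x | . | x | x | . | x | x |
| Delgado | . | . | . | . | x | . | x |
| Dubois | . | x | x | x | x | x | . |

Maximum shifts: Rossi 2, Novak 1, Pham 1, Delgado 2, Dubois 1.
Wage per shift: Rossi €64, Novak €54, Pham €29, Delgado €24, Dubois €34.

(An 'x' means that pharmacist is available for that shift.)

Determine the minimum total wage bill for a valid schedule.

€293

Thu-PM can only be covered by Dubois, so that assignment is forced.
Picking the cheapest available pharmacist for each shift independently would cost €198, but that ignores the shift limits.
An optimal schedule: Thu-AM→Novak, Thu-PM→Dubois, Fri-AM→Rossi, Fri-PM→Pham, Sat-AM→Delgado, Sat-PM→Rossi, Sun-AM→Delgado.
Total: 54 + 34 + 64 + 29 + 24 + 64 + 24 = €293.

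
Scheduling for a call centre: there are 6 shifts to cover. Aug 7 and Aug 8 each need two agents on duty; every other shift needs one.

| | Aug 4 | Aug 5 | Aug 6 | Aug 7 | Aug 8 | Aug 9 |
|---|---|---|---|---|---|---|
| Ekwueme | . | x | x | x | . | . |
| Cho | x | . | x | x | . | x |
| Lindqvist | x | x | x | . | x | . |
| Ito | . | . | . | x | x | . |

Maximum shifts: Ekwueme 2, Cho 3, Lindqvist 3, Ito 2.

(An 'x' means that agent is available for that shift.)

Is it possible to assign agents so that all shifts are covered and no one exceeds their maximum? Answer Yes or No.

Yes

Aug 8 can only be covered by Lindqvist and Ito, so that assignment is forced.
Aug 9 can only be covered by Cho, so that assignment is forced.
One valid schedule: Aug 4→Cho, Aug 5→Ekwueme, Aug 6→Ekwueme, Aug 7→Cho+Ito, Aug 8→Lindqvist+Ito, Aug 9→Cho.
Loads: Ekwueme 2/2, Cho 3/3, Lindqvist 1/3, Ito 2/2 — all within limits.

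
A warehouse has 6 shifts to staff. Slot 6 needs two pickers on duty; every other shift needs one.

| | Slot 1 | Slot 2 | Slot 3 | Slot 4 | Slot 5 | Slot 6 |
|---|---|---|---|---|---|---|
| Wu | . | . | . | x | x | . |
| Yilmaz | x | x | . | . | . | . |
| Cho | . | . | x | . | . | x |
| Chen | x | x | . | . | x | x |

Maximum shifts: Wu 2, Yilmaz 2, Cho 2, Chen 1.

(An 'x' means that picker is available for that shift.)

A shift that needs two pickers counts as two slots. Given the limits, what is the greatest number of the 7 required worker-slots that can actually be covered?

7

Total capacity across all pickers is 2+2+2+1 = 7, and 7 slots are needed, so at most 7 can be filled.
An assignment achieving 7: Slot 1→Yilmaz, Slot 2→Yilmaz, Slot 3→Cho, Slot 4→Wu, Slot 5→Wu, Slot 6→Cho+Chen.
Loads: Wu 2/2, Yilmaz 2/2, Cho 2/2, Chen 1/1.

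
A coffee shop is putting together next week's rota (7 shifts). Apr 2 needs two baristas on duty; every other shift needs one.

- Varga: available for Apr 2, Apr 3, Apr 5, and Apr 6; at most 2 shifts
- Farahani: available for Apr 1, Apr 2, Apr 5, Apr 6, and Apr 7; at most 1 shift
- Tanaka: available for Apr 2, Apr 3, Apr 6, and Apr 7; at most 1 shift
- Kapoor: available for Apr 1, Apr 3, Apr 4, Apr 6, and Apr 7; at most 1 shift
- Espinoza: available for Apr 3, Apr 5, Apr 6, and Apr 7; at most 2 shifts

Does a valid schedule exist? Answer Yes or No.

Total capacity is 2+1+1+1+2 = 7 but 8 worker-slots are needed — infeasible.

No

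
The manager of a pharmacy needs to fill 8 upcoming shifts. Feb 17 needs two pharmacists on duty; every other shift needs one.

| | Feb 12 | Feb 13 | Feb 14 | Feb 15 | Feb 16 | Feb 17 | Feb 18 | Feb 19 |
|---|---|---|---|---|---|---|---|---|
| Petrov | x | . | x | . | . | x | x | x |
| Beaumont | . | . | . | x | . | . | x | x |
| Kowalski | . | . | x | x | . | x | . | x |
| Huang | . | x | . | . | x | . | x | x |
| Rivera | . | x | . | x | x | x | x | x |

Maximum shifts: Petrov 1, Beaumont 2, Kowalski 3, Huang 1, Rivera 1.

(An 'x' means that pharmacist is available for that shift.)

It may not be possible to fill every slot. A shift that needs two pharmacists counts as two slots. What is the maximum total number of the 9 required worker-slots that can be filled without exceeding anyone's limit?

Total capacity across all pharmacists is 1+2+3+1+1 = 8, and 9 slots are needed, so at most 8 can be filled.
An assignment achieving 8: Feb 12→Petrov, Feb 13→Huang, Feb 14→Kowalski, Feb 15→Beaumont, Feb 16→Rivera, Feb 17→Kowalski, Feb 18→Beaumont, Feb 19→Kowalski.
Loads: Petrov 1/1, Beaumont 2/2, Kowalski 3/3, Huang 1/1, Rivera 1/1.

8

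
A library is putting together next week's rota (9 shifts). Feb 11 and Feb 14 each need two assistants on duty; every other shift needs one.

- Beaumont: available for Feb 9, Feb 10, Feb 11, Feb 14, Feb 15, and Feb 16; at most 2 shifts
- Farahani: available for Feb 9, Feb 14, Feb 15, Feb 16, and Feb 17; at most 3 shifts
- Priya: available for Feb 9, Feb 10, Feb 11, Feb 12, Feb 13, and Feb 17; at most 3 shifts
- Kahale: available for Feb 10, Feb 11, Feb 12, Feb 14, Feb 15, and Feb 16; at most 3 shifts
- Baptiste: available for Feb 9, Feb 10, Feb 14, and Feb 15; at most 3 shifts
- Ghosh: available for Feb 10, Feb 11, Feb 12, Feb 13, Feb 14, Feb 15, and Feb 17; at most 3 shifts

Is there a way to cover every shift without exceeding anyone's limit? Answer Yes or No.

One valid schedule: Feb 9→Beaumont, Feb 10→Priya, Feb 11→Kahale+Ghosh, Feb 12→Priya, Feb 13→Priya, Feb 14→Farahani+Kahale, Feb 15→Farahani, Feb 16→Beaumont, Feb 17→Farahani.
Loads: Beaumont 2/2, Farahani 3/3, Priya 3/3, Kahale 2/3, Baptiste 0/3, Ghosh 1/3 — all within limits.

Yes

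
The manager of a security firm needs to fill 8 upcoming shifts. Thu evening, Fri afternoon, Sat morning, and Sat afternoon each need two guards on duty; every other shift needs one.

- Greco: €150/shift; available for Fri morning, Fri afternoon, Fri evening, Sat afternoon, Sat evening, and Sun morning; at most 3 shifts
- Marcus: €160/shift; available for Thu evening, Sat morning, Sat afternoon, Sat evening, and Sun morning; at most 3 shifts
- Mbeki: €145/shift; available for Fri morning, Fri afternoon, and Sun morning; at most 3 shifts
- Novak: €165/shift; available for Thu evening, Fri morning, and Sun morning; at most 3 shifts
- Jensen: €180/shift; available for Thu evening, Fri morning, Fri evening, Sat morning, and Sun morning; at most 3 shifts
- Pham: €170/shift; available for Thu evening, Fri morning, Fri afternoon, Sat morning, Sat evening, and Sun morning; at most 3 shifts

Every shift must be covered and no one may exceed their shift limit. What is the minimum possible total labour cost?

€1870

Sat afternoon can only be covered by Greco and Marcus, so that assignment is forced.
Picking the cheapest available guard for each shift independently would cost €1850, but that ignores the shift limits.
An optimal schedule: Thu evening→Novak+Pham, Fri morning→Mbeki, Fri afternoon→Mbeki+Greco, Fri evening→Greco, Sat morning→Marcus+Pham, Sat afternoon→Greco+Marcus, Sat evening→Marcus, Sun morning→Mbeki.
Total: 165 + 170 + 145 + 145 + 150 + 150 + 160 + 170 + 150 + 160 + 160 + 145 = €1870.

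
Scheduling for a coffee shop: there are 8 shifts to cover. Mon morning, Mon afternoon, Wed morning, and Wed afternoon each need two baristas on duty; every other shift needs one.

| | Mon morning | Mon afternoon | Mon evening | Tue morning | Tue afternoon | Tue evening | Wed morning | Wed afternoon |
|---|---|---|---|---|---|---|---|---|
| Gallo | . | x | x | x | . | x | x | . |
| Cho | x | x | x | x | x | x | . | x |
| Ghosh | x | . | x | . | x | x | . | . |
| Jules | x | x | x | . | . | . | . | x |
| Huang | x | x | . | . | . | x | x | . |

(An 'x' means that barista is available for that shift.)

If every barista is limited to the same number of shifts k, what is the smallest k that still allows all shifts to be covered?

3

With 5 baristas and 12 worker-slots to fill, someone must work at least ⌈12/5⌉ = 3 shifts, so k ≥ 3.
k = 3 works: Mon morning→Ghosh+Jules, Mon afternoon→Jules+Huang, Mon evening→Gallo, Tue morning→Gallo, Tue afternoon→Cho, Tue evening→Cho, Wed morning→Gallo+Huang, Wed afternoon→Cho+Jules.
Loads: Gallo 3, Cho 3, Ghosh 1, Jules 3, Huang 2 — all ≤ 3.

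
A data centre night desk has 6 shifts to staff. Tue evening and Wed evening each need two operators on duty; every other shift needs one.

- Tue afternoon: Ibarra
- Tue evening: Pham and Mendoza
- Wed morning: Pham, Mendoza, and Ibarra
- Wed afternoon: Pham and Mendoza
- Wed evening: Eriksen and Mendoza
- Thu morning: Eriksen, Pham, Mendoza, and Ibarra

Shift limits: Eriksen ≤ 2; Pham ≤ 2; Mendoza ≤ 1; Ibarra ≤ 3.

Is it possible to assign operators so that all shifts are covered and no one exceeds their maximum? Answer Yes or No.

No

Total capacity is 8 and 8 slots are needed, so capacity alone doesn't rule it out.
Shifts {Tue evening, Wed evening} need 4 worker-slots in total, but the operators available for any of those shifts (Eriksen, Pham, and Mendoza) can supply at most 3 among them. So no valid schedule exists.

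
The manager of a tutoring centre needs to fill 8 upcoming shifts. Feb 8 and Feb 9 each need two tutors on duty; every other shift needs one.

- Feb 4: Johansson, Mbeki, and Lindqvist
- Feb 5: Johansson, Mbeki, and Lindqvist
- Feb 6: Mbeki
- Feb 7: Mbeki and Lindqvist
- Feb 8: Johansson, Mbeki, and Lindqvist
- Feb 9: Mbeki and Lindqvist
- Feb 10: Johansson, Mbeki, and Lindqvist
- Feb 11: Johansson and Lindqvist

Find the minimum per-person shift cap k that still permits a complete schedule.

With 3 tutors and 10 worker-slots to fill, someone must work at least ⌈10/3⌉ = 4 shifts, so k ≥ 4.
k = 4 works: Feb 4→Johansson, Feb 5→Johansson, Feb 6→Mbeki, Feb 7→Mbeki, Feb 8→Johansson+Mbeki, Feb 9→Mbeki+Lindqvist, Feb 10→Lindqvist, Feb 11→Johansson.
Loads: Johansson 4, Mbeki 4, Lindqvist 2 — all ≤ 4.

4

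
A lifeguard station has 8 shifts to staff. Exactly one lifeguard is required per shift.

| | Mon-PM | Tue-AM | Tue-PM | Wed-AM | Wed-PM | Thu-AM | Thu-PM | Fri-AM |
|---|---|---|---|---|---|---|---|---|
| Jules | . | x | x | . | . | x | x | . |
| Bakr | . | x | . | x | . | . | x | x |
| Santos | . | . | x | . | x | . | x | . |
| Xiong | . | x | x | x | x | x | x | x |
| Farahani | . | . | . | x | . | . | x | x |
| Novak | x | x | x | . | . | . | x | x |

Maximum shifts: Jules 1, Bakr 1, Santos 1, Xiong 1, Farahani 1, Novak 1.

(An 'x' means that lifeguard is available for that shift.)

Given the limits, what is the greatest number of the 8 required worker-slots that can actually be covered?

6

Total capacity across all lifeguards is 1+1+1+1+1+1 = 6, and 8 slots are needed, so at most 6 can be filled.
An assignment achieving 6: Mon-PM→Novak, Tue-AM→Xiong, Wed-AM→Bakr, Wed-PM→Santos, Thu-AM→Jules, Fri-AM→Farahani.
Loads: Jules 1/1, Bakr 1/1, Santos 1/1, Xiong 1/1, Farahani 1/1, Novak 1/1.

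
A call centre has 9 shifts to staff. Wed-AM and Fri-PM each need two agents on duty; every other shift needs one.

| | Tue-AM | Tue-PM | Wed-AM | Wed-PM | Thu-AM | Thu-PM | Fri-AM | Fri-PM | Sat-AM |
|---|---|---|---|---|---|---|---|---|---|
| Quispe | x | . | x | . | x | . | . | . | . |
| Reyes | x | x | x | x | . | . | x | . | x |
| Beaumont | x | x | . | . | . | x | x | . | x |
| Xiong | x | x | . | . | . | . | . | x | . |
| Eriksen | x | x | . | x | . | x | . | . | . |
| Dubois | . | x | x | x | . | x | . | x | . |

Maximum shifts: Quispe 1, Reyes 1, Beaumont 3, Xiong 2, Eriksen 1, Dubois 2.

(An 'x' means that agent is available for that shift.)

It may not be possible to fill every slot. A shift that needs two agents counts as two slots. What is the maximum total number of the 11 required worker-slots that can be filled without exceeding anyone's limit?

10

Total capacity across all agents is 1+1+3+2+1+2 = 10, and 11 slots are needed, so at most 10 can be filled.
An assignment achieving 10: Tue-AM→Beaumont, Tue-PM→Xiong, Wed-AM→Dubois, Wed-PM→Eriksen, Thu-AM→Quispe, Thu-PM→Beaumont, Fri-AM→Reyes, Fri-PM→Xiong+Dubois, Sat-AM→Beaumont.
Loads: Quispe 1/1, Reyes 1/1, Beaumont 3/3, Xiong 2/2, Eriksen 1/1, Dubois 2/2.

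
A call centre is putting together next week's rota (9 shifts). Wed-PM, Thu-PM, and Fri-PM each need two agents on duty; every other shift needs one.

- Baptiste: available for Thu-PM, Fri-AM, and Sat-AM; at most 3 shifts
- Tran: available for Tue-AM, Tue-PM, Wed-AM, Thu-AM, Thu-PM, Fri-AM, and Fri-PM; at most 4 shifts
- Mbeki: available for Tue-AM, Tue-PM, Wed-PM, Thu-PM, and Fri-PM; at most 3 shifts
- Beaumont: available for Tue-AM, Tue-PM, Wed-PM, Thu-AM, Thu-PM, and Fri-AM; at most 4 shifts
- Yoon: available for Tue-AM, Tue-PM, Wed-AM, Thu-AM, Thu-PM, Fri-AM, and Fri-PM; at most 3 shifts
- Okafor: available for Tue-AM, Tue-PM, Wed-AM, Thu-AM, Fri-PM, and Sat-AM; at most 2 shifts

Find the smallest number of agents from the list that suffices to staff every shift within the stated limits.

4

12 slots to fill and no one can take more than 4, so at least ⌈12/4⌉ = 3 agents are needed.
Any 3 agents together have capacity at most 4+4+3 = 11 < 12 slots, so 3 can never suffice.
Baptiste, Tran, Mbeki, and Beaumont alone can cover everything: Tue-AM→Tran, Tue-PM→Mbeki, Wed-AM→Tran, Wed-PM→Mbeki+Beaumont, Thu-AM→Tran, Thu-PM→Baptiste+Beaumont, Fri-AM→Baptiste, Fri-PM→Tran+Mbeki, Sat-AM→Baptiste.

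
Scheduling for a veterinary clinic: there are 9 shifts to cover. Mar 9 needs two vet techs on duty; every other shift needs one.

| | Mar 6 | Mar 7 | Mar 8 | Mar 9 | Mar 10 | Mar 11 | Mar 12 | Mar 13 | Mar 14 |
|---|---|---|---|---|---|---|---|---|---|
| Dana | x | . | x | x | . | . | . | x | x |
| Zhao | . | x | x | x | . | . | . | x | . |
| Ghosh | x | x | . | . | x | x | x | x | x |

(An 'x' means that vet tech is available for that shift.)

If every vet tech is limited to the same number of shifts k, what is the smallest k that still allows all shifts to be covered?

With 3 vet techs and 10 worker-slots to fill, someone must work at least ⌈10/3⌉ = 4 shifts, so k ≥ 4.
k = 4 works: Mar 6→Dana, Mar 7→Zhao, Mar 8→Dana, Mar 9→Dana+Zhao, Mar 10→Ghosh, Mar 11→Ghosh, Mar 12→Ghosh, Mar 13→Zhao, Mar 14→Dana.
Loads: Dana 4, Zhao 3, Ghosh 3 — all ≤ 4.

4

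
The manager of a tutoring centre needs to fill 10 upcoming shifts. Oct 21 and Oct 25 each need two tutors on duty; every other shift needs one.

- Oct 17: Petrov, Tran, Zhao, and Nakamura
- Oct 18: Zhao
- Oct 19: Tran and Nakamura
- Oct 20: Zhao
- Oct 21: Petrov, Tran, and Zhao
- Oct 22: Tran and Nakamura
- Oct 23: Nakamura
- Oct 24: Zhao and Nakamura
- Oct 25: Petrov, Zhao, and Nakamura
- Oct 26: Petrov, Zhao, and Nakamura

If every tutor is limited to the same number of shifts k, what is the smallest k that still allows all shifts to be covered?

With 4 tutors and 12 worker-slots to fill, someone must work at least ⌈12/4⌉ = 3 shifts, so k ≥ 3.
k = 3 works: Oct 17→Nakamura, Oct 18→Zhao, Oct 19→Tran, Oct 20→Zhao, Oct 21→Petrov+Tran, Oct 22→Tran, Oct 23→Nakamura, Oct 24→Zhao, Oct 25→Petrov+Nakamura, Oct 26→Petrov.
Loads: Petrov 3, Tran 3, Zhao 3, Nakamura 3 — all ≤ 3.

3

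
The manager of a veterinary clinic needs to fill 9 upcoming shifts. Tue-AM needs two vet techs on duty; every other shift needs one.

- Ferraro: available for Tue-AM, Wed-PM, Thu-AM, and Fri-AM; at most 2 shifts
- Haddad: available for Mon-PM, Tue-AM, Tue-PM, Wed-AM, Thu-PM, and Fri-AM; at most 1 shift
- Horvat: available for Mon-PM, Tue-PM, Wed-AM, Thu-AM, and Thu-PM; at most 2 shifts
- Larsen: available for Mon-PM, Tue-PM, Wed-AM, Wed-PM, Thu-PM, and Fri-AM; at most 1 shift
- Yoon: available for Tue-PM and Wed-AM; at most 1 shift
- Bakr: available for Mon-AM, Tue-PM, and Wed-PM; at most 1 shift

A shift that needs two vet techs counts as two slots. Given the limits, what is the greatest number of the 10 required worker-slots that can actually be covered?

Total capacity across all vet techs is 2+1+2+1+1+1 = 8, and 10 slots are needed, so at most 8 can be filled.
An assignment achieving 8: Mon-AM→Bakr, Mon-PM→Horvat, Tue-AM→Ferraro+Haddad, Wed-AM→Yoon, Wed-PM→Larsen, Thu-AM→Ferraro, Thu-PM→Horvat.
Loads: Ferraro 2/2, Haddad 1/1, Horvat 2/2, Larsen 1/1, Yoon 1/1, Bakr 1/1.

8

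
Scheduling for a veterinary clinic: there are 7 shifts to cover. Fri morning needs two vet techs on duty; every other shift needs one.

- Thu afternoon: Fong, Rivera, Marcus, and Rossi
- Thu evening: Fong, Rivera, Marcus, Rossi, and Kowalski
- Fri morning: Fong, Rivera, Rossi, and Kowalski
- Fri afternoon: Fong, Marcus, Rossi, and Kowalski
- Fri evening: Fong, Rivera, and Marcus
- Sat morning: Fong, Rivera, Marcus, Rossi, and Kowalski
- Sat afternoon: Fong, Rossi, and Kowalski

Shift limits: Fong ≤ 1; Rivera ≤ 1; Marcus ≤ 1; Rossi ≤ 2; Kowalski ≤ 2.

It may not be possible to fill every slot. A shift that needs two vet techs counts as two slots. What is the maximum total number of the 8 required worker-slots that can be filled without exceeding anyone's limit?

7

Total capacity across all vet techs is 1+1+1+2+2 = 7, and 8 slots are needed, so at most 7 can be filled.
An assignment achieving 7: Thu afternoon→Rivera, Thu evening→Kowalski, Fri morning→Rossi+Kowalski, Fri afternoon→Marcus, Fri evening→Fong, Sat afternoon→Rossi.
Loads: Fong 1/1, Rivera 1/1, Marcus 1/1, Rossi 2/2, Kowalski 2/2.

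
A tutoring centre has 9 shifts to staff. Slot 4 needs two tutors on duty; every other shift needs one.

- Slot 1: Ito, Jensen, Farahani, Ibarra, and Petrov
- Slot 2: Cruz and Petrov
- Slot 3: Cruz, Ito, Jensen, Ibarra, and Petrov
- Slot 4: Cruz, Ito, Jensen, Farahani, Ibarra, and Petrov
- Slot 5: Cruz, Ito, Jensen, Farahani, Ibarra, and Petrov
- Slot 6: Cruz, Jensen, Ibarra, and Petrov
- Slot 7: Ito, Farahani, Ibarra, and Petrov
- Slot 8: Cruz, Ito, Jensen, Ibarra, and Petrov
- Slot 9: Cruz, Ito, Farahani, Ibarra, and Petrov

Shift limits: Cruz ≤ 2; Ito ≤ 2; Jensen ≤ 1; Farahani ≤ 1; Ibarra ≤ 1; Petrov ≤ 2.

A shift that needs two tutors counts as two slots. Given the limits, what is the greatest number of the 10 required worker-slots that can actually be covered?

Total capacity across all tutors is 2+2+1+1+1+2 = 9, and 10 slots are needed, so at most 9 can be filled.
An assignment achieving 9: Slot 1→Ito, Slot 2→Cruz, Slot 3→Jensen, Slot 4→Petrov, Slot 5→Petrov, Slot 6→Cruz, Slot 7→Ito, Slot 8→Ibarra, Slot 9→Farahani.
Loads: Cruz 2/2, Ito 2/2, Jensen 1/1, Farahani 1/1, Ibarra 1/1, Petrov 2/2.

9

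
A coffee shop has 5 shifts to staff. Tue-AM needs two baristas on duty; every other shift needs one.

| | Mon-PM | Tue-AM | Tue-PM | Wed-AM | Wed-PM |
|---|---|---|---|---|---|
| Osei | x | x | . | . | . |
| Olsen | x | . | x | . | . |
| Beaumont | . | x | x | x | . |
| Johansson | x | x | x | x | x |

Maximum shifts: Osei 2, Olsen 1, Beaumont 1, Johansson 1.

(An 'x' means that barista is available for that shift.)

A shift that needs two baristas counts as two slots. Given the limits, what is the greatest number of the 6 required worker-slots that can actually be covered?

Total capacity across all baristas is 2+1+1+1 = 5, and 6 slots are needed, so at most 5 can be filled.
An assignment achieving 5: Mon-PM→Osei, Tue-AM→Osei, Tue-PM→Olsen, Wed-AM→Beaumont, Wed-PM→Johansson.
Loads: Osei 2/2, Olsen 1/1, Beaumont 1/1, Johansson 1/1.

5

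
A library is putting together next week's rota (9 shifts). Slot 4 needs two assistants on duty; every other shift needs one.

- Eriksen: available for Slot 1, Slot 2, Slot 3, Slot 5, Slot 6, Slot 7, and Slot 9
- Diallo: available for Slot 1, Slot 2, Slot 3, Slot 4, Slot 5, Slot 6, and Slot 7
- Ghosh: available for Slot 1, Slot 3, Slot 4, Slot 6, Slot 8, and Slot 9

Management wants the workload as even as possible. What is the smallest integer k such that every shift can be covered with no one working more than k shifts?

4

With 3 assistants and 10 worker-slots to fill, someone must work at least ⌈10/3⌉ = 4 shifts, so k ≥ 4.
k = 4 works: Slot 1→Diallo, Slot 2→Eriksen, Slot 3→Diallo, Slot 4→Diallo+Ghosh, Slot 5→Eriksen, Slot 6→Diallo, Slot 7→Eriksen, Slot 8→Ghosh, Slot 9→Eriksen.
Loads: Eriksen 4, Diallo 4, Ghosh 2 — all ≤ 4.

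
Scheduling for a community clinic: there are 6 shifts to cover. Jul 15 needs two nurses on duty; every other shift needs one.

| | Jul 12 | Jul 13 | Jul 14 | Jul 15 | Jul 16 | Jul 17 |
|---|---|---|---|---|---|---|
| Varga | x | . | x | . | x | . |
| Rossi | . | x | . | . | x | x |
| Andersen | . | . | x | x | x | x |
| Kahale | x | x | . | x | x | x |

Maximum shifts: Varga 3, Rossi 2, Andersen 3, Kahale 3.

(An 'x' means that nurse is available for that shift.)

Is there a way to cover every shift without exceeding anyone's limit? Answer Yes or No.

Yes

Jul 15 can only be covered by Andersen and Kahale, so that assignment is forced.
One valid schedule: Jul 12→Varga, Jul 13→Rossi, Jul 14→Varga, Jul 15→Andersen+Kahale, Jul 16→Varga, Jul 17→Rossi.
Loads: Varga 3/3, Rossi 2/2, Andersen 1/3, Kahale 1/3 — all within limits.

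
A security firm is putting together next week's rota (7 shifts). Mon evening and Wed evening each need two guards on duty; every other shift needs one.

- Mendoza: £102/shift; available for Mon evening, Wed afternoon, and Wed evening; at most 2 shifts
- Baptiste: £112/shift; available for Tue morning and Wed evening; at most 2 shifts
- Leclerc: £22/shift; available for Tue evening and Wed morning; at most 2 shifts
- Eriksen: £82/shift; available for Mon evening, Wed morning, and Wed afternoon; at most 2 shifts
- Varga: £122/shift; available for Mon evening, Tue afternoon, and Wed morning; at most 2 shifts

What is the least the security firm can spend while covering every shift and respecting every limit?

Tue morning can only be covered by Baptiste, so that assignment is forced.
Tue afternoon can only be covered by Varga, so that assignment is forced.
Tue evening can only be covered by Leclerc, so that assignment is forced.
Picking the cheapest available guard for each shift independently would cost £758, and that bound is achievable.
An optimal schedule: Mon evening→Eriksen+Mendoza, Tue morning→Baptiste, Tue afternoon→Varga, Tue evening→Leclerc, Wed morning→Leclerc, Wed afternoon→Eriksen, Wed evening→Mendoza+Baptiste.
Total: 82 + 102 + 112 + 122 + 22 + 22 + 82 + 102 + 112 = £758.

£758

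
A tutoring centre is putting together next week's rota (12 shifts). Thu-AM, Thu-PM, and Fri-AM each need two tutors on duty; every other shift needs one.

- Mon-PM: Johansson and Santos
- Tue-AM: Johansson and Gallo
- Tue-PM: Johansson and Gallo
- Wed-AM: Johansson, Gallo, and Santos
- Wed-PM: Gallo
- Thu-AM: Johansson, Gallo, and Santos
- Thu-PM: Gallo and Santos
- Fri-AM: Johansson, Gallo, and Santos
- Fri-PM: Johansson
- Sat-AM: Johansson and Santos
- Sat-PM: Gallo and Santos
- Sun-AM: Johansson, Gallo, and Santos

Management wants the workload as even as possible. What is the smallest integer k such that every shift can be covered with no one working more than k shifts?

5

With 3 tutors and 15 worker-slots to fill, someone must work at least ⌈15/3⌉ = 5 shifts, so k ≥ 5.
k = 5 works: Mon-PM→Johansson, Tue-AM→Johansson, Tue-PM→Johansson, Wed-AM→Santos, Wed-PM→Gallo, Thu-AM→Gallo+Santos, Thu-PM→Gallo+Santos, Fri-AM→Gallo+Santos, Fri-PM→Johansson, Sat-AM→Johansson, Sat-PM→Gallo, Sun-AM→Santos.
Loads: Johansson 5, Gallo 5, Santos 5 — all ≤ 5.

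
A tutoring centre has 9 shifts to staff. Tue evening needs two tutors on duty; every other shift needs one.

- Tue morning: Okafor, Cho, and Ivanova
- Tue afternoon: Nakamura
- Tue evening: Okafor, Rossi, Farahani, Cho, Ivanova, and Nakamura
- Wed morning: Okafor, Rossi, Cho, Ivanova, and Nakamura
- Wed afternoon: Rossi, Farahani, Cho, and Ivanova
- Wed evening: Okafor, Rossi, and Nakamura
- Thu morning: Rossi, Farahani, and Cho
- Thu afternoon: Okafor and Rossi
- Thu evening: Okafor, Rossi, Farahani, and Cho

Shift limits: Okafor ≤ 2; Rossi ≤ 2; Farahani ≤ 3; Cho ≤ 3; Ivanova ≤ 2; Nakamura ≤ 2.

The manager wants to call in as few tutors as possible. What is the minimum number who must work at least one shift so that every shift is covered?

4

10 slots to fill and no one can take more than 3, so at least ⌈10/3⌉ = 4 tutors are needed.
Okafor, Farahani, Cho, and Nakamura alone can cover everything: Tue morning→Okafor, Tue afternoon→Nakamura, Tue evening→Farahani+Cho, Wed morning→Cho, Wed afternoon→Farahani, Wed evening→Nakamura, Thu morning→Farahani, Thu afternoon→Okafor, Thu evening→Cho.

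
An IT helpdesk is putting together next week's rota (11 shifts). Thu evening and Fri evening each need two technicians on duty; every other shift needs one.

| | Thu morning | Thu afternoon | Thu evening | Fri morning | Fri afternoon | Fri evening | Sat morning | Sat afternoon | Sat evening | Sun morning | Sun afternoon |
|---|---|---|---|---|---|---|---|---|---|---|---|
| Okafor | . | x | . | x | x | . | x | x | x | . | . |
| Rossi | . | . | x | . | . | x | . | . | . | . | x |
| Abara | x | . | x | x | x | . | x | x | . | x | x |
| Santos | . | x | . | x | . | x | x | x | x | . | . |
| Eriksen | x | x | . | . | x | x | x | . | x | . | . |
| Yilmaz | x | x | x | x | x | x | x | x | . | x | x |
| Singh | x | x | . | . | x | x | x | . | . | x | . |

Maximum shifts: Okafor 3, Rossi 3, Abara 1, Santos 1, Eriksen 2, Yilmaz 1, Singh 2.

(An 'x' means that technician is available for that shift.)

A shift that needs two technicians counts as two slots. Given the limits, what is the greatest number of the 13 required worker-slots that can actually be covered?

Total capacity across all technicians is 3+3+1+1+2+1+2 = 13, and 13 slots are needed, so at most 13 can be filled.
An assignment achieving 13: Thu morning→Eriksen, Thu afternoon→Santos, Thu evening→Rossi+Abara, Fri morning→Okafor, Fri afternoon→Eriksen, Fri evening→Rossi+Singh, Sat morning→Singh, Sat afternoon→Okafor, Sat evening→Okafor, Sun morning→Yilmaz, Sun afternoon→Rossi.
Loads: Okafor 3/3, Rossi 3/3, Abara 1/1, Santos 1/1, Eriksen 2/2, Yilmaz 1/1, Singh 2/2.

13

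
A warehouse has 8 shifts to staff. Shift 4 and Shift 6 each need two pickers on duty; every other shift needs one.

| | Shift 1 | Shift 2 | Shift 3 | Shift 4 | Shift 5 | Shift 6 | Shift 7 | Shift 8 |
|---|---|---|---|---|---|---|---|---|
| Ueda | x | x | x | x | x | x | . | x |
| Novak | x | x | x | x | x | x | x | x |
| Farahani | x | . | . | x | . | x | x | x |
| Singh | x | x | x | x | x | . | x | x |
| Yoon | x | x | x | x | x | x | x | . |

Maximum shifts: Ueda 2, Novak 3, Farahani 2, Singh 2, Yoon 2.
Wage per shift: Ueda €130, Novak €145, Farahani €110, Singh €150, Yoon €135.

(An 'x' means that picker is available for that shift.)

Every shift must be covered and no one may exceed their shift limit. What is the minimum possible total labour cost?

€1335

Picking the cheapest available picker for each shift independently would cost €1200, but that ignores the shift limits.
An optimal schedule: Shift 1→Farahani, Shift 2→Ueda, Shift 3→Ueda, Shift 4→Singh+Yoon, Shift 5→Novak, Shift 6→Farahani+Yoon, Shift 7→Novak, Shift 8→Novak.
Total: 110 + 130 + 130 + 150 + 135 + 145 + 110 + 135 + 145 + 145 = €1335.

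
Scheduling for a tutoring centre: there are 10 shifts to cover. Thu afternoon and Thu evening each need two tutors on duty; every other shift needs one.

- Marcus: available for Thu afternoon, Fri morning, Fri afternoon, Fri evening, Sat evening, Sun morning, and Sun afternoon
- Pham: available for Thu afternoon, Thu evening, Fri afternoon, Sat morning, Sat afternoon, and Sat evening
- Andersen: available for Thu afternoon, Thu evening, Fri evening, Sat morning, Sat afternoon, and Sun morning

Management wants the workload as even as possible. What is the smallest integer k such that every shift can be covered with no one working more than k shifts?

With 3 tutors and 12 worker-slots to fill, someone must work at least ⌈12/3⌉ = 4 shifts, so k ≥ 4.
k = 4 works: Thu afternoon→Pham+Andersen, Thu evening→Pham+Andersen, Fri morning→Marcus, Fri afternoon→Marcus, Fri evening→Marcus, Sat morning→Pham, Sat afternoon→Andersen, Sat evening→Pham, Sun morning→Andersen, Sun afternoon→Marcus.
Loads: Marcus 4, Pham 4, Andersen 4 — all ≤ 4.

4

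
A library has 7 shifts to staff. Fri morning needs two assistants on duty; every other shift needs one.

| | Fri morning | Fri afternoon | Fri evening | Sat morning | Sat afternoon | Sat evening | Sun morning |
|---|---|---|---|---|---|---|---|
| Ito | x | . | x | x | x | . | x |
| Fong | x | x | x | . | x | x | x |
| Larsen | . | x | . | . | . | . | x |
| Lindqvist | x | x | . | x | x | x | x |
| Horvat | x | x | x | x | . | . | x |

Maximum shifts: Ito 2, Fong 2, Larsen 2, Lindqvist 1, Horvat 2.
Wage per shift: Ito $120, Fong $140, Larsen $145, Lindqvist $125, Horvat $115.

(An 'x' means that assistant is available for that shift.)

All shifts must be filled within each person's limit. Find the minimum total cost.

Picking the cheapest available assistant for each shift independently would cost $940, but that ignores the shift limits.
An optimal schedule: Fri morning→Ito+Fong, Fri afternoon→Fong, Fri evening→Horvat, Sat morning→Horvat, Sat afternoon→Ito, Sat evening→Lindqvist, Sun morning→Larsen.
Total: 120 + 140 + 140 + 115 + 115 + 120 + 125 + 145 = $1020.

$1020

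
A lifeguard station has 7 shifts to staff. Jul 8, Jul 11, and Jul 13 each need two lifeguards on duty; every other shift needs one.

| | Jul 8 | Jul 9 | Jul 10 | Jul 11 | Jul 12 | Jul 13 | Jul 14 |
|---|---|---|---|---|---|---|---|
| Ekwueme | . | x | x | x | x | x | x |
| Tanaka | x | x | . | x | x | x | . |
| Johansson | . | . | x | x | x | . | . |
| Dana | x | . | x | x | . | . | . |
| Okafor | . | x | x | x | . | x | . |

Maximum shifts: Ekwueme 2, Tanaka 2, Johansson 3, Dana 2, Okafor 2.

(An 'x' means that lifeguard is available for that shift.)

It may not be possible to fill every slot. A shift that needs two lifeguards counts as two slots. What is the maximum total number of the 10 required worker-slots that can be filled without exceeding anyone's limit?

10

Total capacity across all lifeguards is 2+2+3+2+2 = 11, and 10 slots are needed, so at most 10 can be filled.
An assignment achieving 10: Jul 8→Tanaka+Dana, Jul 9→Ekwueme, Jul 10→Johansson, Jul 11→Johansson+Dana, Jul 12→Johansson, Jul 13→Tanaka+Okafor, Jul 14→Ekwueme.
Loads: Ekwueme 2/2, Tanaka 2/2, Johansson 3/3, Dana 2/2, Okafor 1/2.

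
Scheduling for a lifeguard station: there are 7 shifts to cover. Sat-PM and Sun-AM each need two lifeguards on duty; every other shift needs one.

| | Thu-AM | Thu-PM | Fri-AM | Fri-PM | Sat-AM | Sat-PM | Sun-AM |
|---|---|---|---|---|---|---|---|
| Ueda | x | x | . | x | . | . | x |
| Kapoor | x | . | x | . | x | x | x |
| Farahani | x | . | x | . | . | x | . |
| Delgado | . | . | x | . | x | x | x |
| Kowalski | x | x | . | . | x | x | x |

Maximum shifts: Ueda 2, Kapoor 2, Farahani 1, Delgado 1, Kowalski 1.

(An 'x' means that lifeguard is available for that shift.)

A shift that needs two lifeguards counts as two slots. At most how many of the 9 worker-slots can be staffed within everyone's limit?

7

Total capacity across all lifeguards is 2+2+1+1+1 = 7, and 9 slots are needed, so at most 7 can be filled.
An assignment achieving 7: Thu-AM→Farahani, Thu-PM→Ueda, Fri-AM→Kapoor, Fri-PM→Ueda, Sat-AM→Kapoor, Sat-PM→Delgado+Kowalski.
Loads: Ueda 2/2, Kapoor 2/2, Farahani 1/1, Delgado 1/1, Kowalski 1/1.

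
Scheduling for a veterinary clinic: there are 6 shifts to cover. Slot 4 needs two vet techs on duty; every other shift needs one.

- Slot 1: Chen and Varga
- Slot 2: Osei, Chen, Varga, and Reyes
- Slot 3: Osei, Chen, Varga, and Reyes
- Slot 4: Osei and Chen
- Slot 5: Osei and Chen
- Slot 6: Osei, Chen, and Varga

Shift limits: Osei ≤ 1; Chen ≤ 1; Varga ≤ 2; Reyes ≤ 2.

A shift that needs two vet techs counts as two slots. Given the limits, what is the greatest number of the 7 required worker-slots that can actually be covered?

6

Total capacity across all vet techs is 1+1+2+2 = 6, and 7 slots are needed, so at most 6 can be filled.
An assignment achieving 6: Slot 1→Varga, Slot 2→Reyes, Slot 3→Reyes, Slot 4→Osei+Chen, Slot 6→Varga.
Loads: Osei 1/1, Chen 1/1, Varga 2/2, Reyes 2/2.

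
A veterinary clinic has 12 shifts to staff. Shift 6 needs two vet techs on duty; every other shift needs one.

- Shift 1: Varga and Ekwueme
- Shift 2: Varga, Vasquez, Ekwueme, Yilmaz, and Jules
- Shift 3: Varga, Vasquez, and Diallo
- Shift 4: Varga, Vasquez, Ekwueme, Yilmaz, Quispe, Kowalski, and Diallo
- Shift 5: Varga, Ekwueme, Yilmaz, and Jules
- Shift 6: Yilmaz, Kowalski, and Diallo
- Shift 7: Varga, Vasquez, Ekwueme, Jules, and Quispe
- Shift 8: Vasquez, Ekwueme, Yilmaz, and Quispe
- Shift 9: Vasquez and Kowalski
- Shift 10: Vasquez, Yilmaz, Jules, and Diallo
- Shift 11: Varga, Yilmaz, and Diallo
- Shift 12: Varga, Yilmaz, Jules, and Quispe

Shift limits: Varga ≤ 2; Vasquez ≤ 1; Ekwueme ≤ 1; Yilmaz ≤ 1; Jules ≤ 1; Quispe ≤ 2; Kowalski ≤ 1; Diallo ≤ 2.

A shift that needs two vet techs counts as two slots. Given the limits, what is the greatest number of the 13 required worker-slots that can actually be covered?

11

Total capacity across all vet techs is 2+1+1+1+1+2+1+2 = 11, and 13 slots are needed, so at most 11 can be filled.
An assignment achieving 11: Shift 1→Varga, Shift 3→Varga, Shift 4→Diallo, Shift 5→Ekwueme, Shift 6→Yilmaz+Kowalski, Shift 8→Quispe, Shift 9→Vasquez, Shift 10→Jules, Shift 11→Diallo, Shift 12→Quispe.
Loads: Varga 2/2, Vasquez 1/1, Ekwueme 1/1, Yilmaz 1/1, Jules 1/1, Quispe 2/2, Kowalski 1/1, Diallo 2/2.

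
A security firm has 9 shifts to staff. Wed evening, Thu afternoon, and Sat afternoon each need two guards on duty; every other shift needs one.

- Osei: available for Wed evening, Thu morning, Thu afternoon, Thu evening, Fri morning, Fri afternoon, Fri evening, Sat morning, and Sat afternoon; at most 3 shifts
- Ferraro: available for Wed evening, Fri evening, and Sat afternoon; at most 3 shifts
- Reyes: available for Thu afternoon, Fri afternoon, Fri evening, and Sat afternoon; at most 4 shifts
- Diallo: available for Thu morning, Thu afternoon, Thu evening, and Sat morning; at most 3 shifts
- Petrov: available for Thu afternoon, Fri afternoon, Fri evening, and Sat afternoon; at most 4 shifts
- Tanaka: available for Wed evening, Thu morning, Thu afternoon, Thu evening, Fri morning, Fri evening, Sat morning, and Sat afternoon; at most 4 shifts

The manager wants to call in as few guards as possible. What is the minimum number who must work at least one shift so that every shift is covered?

4

12 slots to fill and no one can take more than 4, so at least ⌈12/4⌉ = 3 guards are needed.
No set of 3 guards can cover every shift (each such set leaves at least one shift with no one available or exceeds a cap).
Osei, Ferraro, Reyes, and Diallo alone can cover everything: Wed evening→Osei+Ferraro, Thu morning→Osei, Thu afternoon→Reyes+Diallo, Thu evening→Diallo, Fri morning→Osei, Fri afternoon→Reyes, Fri evening→Ferraro, Sat morning→Diallo, Sat afternoon→Ferraro+Reyes.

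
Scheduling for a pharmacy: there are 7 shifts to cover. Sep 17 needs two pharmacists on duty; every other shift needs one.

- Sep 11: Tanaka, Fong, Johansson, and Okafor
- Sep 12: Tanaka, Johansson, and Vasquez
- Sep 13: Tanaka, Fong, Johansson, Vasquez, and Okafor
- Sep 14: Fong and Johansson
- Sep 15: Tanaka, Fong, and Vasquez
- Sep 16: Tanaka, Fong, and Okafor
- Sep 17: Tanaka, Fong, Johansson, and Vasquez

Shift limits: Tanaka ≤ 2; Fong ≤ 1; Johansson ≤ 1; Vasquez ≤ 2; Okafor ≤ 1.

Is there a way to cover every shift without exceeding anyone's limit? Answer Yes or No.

Total capacity is 2+1+1+2+1 = 7 but 8 worker-slots are needed — infeasible.

No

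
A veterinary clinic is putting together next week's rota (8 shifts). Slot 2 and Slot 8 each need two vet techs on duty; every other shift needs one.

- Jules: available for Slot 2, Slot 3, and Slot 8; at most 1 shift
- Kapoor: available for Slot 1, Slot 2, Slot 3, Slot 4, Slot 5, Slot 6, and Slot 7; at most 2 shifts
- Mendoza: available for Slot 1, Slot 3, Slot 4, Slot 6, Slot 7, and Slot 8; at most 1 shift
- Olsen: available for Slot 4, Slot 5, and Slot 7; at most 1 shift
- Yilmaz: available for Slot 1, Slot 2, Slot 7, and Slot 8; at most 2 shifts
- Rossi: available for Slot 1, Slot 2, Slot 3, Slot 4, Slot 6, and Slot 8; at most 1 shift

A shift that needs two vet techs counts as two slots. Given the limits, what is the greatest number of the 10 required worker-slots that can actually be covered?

Total capacity across all vet techs is 1+2+1+1+2+1 = 8, and 10 slots are needed, so at most 8 can be filled.
An assignment achieving 8: Slot 1→Mendoza, Slot 2→Jules+Yilmaz, Slot 3→Rossi, Slot 4→Olsen, Slot 5→Kapoor, Slot 6→Kapoor, Slot 7→Yilmaz.
Loads: Jules 1/1, Kapoor 2/2, Mendoza 1/1, Olsen 1/1, Yilmaz 2/2, Rossi 1/1.

8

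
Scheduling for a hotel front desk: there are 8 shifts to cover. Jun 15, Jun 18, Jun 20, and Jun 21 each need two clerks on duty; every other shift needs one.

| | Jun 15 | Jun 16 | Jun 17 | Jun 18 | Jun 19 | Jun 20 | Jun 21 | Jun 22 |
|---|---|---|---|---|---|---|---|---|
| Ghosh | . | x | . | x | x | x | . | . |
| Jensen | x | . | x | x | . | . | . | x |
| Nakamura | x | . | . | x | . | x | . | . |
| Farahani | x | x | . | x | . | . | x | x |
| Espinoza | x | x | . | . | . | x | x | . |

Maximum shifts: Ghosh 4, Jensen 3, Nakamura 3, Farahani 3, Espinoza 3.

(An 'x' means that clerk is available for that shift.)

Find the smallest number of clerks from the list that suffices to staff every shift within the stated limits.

12 slots to fill and no one can take more than 4, so at least ⌈12/4⌉ = 3 clerks are needed.
Any 3 clerks together have capacity at most 4+3+3 = 10 < 12 slots, so 3 can never suffice.
Ghosh, Jensen, Farahani, and Espinoza alone can cover everything: Jun 15→Jensen+Farahani, Jun 16→Ghosh, Jun 17→Jensen, Jun 18→Ghosh+Farahani, Jun 19→Ghosh, Jun 20→Ghosh+Espinoza, Jun 21→Farahani+Espinoza, Jun 22→Jensen.

4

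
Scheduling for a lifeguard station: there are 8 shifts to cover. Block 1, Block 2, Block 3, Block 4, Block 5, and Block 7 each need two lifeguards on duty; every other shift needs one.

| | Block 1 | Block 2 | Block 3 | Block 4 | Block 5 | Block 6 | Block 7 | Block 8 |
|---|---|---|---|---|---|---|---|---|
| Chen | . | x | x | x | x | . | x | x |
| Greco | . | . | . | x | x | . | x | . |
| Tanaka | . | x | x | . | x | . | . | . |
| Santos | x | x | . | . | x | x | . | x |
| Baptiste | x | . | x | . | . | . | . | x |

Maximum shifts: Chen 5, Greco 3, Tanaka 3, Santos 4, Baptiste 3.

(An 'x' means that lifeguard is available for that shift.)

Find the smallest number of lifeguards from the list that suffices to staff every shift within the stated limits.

14 slots to fill and no one can take more than 5, so at least ⌈14/5⌉ = 3 lifeguards are needed.
Any 3 lifeguards together have capacity at most 5+4+3 = 12 < 14 slots, so 3 can never suffice.
Chen, Greco, Santos, and Baptiste alone can cover everything: Block 1→Santos+Baptiste, Block 2→Chen+Santos, Block 3→Chen+Baptiste, Block 4→Chen+Greco, Block 5→Chen+Greco, Block 6→Santos, Block 7→Chen+Greco, Block 8→Santos.

4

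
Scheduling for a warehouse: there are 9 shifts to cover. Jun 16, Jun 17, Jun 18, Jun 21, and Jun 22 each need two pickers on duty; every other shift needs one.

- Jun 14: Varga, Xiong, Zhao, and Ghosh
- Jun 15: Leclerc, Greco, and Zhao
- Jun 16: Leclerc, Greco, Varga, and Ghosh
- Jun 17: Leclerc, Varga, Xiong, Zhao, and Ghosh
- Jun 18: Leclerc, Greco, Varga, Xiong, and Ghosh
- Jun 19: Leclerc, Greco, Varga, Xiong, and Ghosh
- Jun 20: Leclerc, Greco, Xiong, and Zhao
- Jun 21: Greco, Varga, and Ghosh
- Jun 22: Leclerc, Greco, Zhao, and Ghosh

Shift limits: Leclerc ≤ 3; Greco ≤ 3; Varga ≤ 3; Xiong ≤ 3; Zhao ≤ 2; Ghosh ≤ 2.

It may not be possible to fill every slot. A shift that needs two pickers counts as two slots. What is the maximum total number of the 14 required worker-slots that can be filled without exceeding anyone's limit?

Total capacity across all pickers is 3+3+3+3+2+2 = 16, and 14 slots are needed, so at most 14 can be filled.
An assignment achieving 14: Jun 14→Varga, Jun 15→Leclerc, Jun 16→Leclerc+Greco, Jun 17→Varga+Xiong, Jun 18→Xiong+Ghosh, Jun 19→Xiong, Jun 20→Leclerc, Jun 21→Greco+Varga, Jun 22→Greco+Zhao.
Loads: Leclerc 3/3, Greco 3/3, Varga 3/3, Xiong 3/3, Zhao 1/2, Ghosh 1/2.

14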